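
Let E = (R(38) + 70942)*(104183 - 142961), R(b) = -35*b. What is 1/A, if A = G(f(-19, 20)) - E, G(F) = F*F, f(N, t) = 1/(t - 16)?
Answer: 16/43190626177 ≈ 3.7045e-10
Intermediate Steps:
f(N, t) = 1/(-16 + t)
E = -2699414136 (E = (-35*38 + 70942)*(104183 - 142961) = (-1330 + 70942)*(-38778) = 69612*(-38778) = -2699414136)
G(F) = F²
A = 43190626177/16 (A = (1/(-16 + 20))² - 1*(-2699414136) = (1/4)² + 2699414136 = (¼)² + 2699414136 = 1/16 + 2699414136 = 43190626177/16 ≈ 2.6994e+9)
1/A = 1/(43190626177/16) = 16/43190626177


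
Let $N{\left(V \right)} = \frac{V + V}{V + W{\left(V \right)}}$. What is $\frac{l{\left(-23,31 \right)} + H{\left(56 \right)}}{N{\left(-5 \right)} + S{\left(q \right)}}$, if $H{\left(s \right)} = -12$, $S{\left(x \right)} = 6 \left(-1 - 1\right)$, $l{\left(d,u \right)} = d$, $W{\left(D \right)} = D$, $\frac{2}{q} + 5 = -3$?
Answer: $\frac{35}{11} \approx 3.1818$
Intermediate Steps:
$q = - \frac{1}{4}$ ($q = \frac{2}{-5 - 3} = \frac{2}{-8} = 2 \left(- \frac{1}{8}\right) = - \frac{1}{4} \approx -0.25$)
$S{\left(x \right)} = -12$ ($S{\left(x \right)} = 6 \left(-2\right) = -12$)
$N{\left(V \right)} = 1$ ($N{\left(V \right)} = \frac{V + V}{V + V} = \frac{2 V}{2 V} = 2 V \frac{1}{2 V} = 1$)
$\frac{l{\left(-23,31 \right)} + H{\left(56 \right)}}{N{\left(-5 \right)} + S{\left(q \right)}} = \frac{-23 - 12}{1 - 12} = - \frac{35}{-11} = \left(-35\right) \left(- \frac{1}{11}\right) = \frac{35}{11}$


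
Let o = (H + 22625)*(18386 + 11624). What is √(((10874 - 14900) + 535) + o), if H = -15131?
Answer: √224891449 ≈ 14996.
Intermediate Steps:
o = 224894940 (o = (-15131 + 22625)*(18386 + 11624) = 7494*30010 = 224894940)
√(((10874 - 14900) + 535) + o) = √(((10874 - 14900) + 535) + 224894940) = √((-4026 + 535) + 224894940) = √(-3491 + 224894940) = √224891449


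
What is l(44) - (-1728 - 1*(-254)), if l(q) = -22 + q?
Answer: 1496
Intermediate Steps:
l(44) - (-1728 - 1*(-254)) = (-22 + 44) - (-1728 - 1*(-254)) = 22 - (-1728 + 254) = 22 - 1*(-1474) = 22 + 1474 = 1496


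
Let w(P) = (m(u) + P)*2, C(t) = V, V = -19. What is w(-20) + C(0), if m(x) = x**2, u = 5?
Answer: -9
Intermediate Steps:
C(t) = -19
w(P) = 50 + 2*P (w(P) = (5**2 + P)*2 = (25 + P)*2 = 50 + 2*P)
w(-20) + C(0) = (50 + 2*(-20)) - 19 = (50 - 40) - 19 = 10 - 19 = -9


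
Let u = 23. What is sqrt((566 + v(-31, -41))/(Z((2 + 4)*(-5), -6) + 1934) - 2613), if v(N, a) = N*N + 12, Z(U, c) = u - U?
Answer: 2*I*sqrt(2578376901)/1987 ≈ 51.11*I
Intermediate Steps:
Z(U, c) = 23 - U
v(N, a) = 12 + N**2 (v(N, a) = N**2 + 12 = 12 + N**2)
sqrt((566 + v(-31, -41))/(Z((2 + 4)*(-5), -6) + 1934) - 2613) = sqrt((566 + (12 + (-31)**2))/((23 - (2 + 4)*(-5)) + 1934) - 2613) = sqrt((566 + (12 + 961))/((23 - 6*(-5)) + 1934) - 2613) = sqrt((566 + 973)/((23 - 1*(-30)) + 1934) - 2613) = sqrt(1539/((23 + 30) + 1934) - 2613) = sqrt(1539/(53 + 1934) - 2613) = sqrt(1539/1987 - 2613) = sqrt(-5190492/1987) = 2*I*sqrt(2578376901)/1987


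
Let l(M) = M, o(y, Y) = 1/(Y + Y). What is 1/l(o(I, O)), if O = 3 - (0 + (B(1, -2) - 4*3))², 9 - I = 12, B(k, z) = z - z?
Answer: -282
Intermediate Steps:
B(k, z) = 0
I = -3 (I = 9 - 1*12 = 9 - 12 = -3)
O = -141 (O = 3 - (0 + (0 - 4*3))² = 3 - (0 + (0 - 12))² = 3 - (0 - 12)² = 3 - 1*(-12)² = 3 - 1*144 = 3 - 144 = -141)
o(y, Y) = 1/(2*Y)
1/l(o(I, O)) = 1/((½)/(-141)) = 1/((½)*(-1/141)) = 1/(-1/282) = -282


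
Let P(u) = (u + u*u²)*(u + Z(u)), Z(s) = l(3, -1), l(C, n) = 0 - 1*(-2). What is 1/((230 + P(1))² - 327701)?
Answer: -1/272005 ≈ -3.6764e-6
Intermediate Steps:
l(C, n) = 2 (l(C, n) = 0 + 2 = 2)
Z(s) = 2
P(u) = (2 + u)*(u + u³) (P(u) = (u + u*u²)*(u + 2) = (u + u³)*(2 + u) = (2 + u)*(u + u³))
1/((230 + P(1))² - 327701) = 1/((230 + 1*(2 + 1 + 1³ + 2*1²))² - 327701) = 1/((230 + 1*(2 + 1 + 1 + 2*1))² - 327701) = 1/((230 + 1*(2 + 1 + 1 + 2))² - 327701) = 1/((230 + 1*6)² - 327701) = 1/((230 + 6)² - 327701) = 1/(236² - 327701) = 1/(55696 - 327701) = 1/(-272005) = -1/272005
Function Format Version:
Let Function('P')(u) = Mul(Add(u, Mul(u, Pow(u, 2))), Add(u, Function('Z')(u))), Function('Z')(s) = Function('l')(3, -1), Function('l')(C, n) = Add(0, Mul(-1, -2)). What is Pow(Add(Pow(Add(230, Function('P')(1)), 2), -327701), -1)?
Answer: Rational(-1, 272005) ≈ -3.6764e-6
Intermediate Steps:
Function('l')(C, n) = 2 (Function('l')(C, n) = Add(0, 2) = 2)
Function('Z')(s) = 2
Function('P')(u) = Mul(Add(2, u), Add(u, Pow(u, 3))) (Function('P')(u) = Mul(Add(u, Mul(u, Pow(u, 2))), Add(u, 2)) = Mul(Add(u, Pow(u, 3)), Add(2, u)) = Mul(Add(2, u), Add(u, Pow(u, 3))))
Pow(Add(Pow(Add(230, Function('P')(1)), 2), -327701), -1) = Pow(Add(Pow(Add(230, Mul(1, Add(2, 1, Pow(1, 3), Mul(2, Pow(1, 2))))), 2), -327701), -1) = Pow(Add(Pow(Add(230, Mul(1, Add(2, 1, 1, Mul(2, 1)))), 2), -327701), -1) = Pow(Add(Pow(Add(230, Mul(1, Add(2, 1, 1, 2))), 2), -327701), -1) = Pow(Add(Pow(Add(230, Mul(1, 6)), 2), -327701), -1) = Pow(Add(Pow(Add(230, 6), 2), -327701), -1) = Pow(Add(Pow(236, 2), -327701), -1) = Pow(Add(55696, -327701), -1) = Pow(-272005, -1) = Rational(-1, 272005)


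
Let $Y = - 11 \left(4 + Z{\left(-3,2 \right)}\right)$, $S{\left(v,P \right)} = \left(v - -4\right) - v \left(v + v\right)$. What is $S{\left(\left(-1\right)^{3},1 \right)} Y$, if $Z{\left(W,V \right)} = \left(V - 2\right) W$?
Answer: $-44$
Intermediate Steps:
$Z{\left(W,V \right)} = W \left(-2 + V\right)$ ($Z{\left(W,V \right)} = \left(-2 + V\right) W = W \left(-2 + V\right)$)
$S{\left(v,P \right)} = 4 + v - 2 v^{2}$ ($S{\left(v,P \right)} = \left(v + 4\right) - v 2 v = \left(4 + v\right) - 2 v^{2} = 4 + v - 2 v^{2}$)
$Y = -44$ ($Y = - 11 \left(4 - 3 \left(-2 + 2\right)\right) = - 11 \left(4 - 0\right) = - 11 \left(4 + 0\right) = \left(-11\right) 4 = -44$)
$S{\left(\left(-1\right)^{3},1 \right)} Y = \left(4 + \left(-1\right)^{3} - 2 \left(\left(-1\right)^{3}\right)^{2}\right) \left(-44\right) = \left(4 - 1 - 2 \left(-1\right)^{2}\right) \left(-44\right) = \left(4 - 1 - 2\right) \left(-44\right) = 1 \left(-44\right) = -44$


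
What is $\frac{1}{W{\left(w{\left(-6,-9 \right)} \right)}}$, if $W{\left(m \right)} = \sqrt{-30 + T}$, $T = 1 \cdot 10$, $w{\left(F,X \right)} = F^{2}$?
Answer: $- \frac{i \sqrt{5}}{10} \approx - 0.22361 i$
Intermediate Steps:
$T = 10$
$W{\left(m \right)} = 2 i \sqrt{5}$ ($W{\left(m \right)} = \sqrt{-30 + 10} = \sqrt{-20} = 2 i \sqrt{5}$)
$\frac{1}{W{\left(w{\left(-6,-9 \right)} \right)}} = \frac{1}{2 i \sqrt{5}} = - \frac{i \sqrt{5}}{10}$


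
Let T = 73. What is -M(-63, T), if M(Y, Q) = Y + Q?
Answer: -10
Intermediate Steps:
M(Y, Q) = Q + Y
-M(-63, T) = -(73 - 63) = -1*10 = -10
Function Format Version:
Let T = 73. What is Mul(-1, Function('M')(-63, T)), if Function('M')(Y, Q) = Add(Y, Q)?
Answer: -10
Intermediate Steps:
Function('M')(Y, Q) = Add(Q, Y)
Mul(-1, Function('M')(-63, T)) = Mul(-1, Add(73, -63)) = Mul(-1, 10) = -10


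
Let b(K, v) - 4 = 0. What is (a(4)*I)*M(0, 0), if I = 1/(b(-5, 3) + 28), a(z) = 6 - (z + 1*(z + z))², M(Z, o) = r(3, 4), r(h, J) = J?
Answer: -69/4 ≈ -17.250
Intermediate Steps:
b(K, v) = 4 (b(K, v) = 4 + 0 = 4)
M(Z, o) = 4
a(z) = 6 - 9*z² (a(z) = 6 - (z + 1*(2*z))² = 6 - (z + 2*z)² = 6 - (3*z)² = 6 - 9*z²)
I = 1/32 (I = 1/(4 + 28) = 1/32 ≈ 0.031250)
(a(4)*I)*M(0, 0) = ((6 - 9*4²)*(1/32))*4 = ((6 - 9*16)*(1/32))*4 = ((6 - 144)*(1/32))*4 = -138*1/32*4 = -69/16*4 = -69/4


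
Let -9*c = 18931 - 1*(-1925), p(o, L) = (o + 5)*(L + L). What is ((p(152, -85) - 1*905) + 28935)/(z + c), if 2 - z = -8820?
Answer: 2010/9757 ≈ 0.20601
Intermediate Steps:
z = 8822 (z = 2 - 1*(-8820) = 2 + 8820 = 8822)
p(o, L) = 2*L*(5 + o) (p(o, L) = (5 + o)*(2*L) = 2*L*(5 + o))
c = -6952/3 (c = -(18931 - 1*(-1925))/9 = -(18931 + 1925)/9 = -⅑*20856 = -6952/3 ≈ -2317.3)
((p(152, -85) - 1*905) + 28935)/(z + c) = ((2*(-85)*(5 + 152) - 1*905) + 28935)/(8822 - 6952/3) = ((2*(-85)*157 - 905) + 28935)/(19514/3) = ((-26690 - 905) + 28935)*(3/19514) = (-27595 + 28935)*(3/19514) = 1340*(3/19514) = 2010/9757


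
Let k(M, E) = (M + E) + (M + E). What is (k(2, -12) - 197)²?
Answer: 47089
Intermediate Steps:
k(M, E) = 2*E + 2*M (k(M, E) = (E + M) + (E + M) = 2*E + 2*M)
(k(2, -12) - 197)² = ((2*(-12) + 2*2) - 197)² = ((-24 + 4) - 197)² = (-20 - 197)² = (-217)² = 47089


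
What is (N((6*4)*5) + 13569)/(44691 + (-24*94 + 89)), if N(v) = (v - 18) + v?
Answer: 13791/42524 ≈ 0.32431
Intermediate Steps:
N(v) = -18 + 2*v (N(v) = (-18 + v) + v = -18 + 2*v)
(N((6*4)*5) + 13569)/(44691 + (-24*94 + 89)) = ((-18 + 2*((6*4)*5)) + 13569)/(44691 + (-24*94 + 89)) = ((-18 + 2*(24*5)) + 13569)/(44691 + (-2256 + 89)) = ((-18 + 2*120) + 13569)/(44691 - 2167) = ((-18 + 240) + 13569)/42524 = (222 + 13569)*(1/42524) = 13791*(1/42524) = 13791/42524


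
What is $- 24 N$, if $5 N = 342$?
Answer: $- \frac{8208}{5} \approx -1641.6$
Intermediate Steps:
$N = \frac{342}{5}$ ($N = \frac{1}{5} \cdot 342 = \frac{342}{5} \approx 68.4$)
$- 24 N = \left(-24\right) \frac{342}{5} = - \frac{8208}{5}$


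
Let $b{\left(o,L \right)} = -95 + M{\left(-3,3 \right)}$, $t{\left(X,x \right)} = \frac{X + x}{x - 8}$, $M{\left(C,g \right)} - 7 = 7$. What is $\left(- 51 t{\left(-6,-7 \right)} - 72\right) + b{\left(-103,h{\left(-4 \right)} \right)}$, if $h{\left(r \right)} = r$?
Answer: $- \frac{986}{5} \approx -197.2$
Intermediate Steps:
$M{\left(C,g \right)} = 14$ ($M{\left(C,g \right)} = 7 + 7 = 14$)
$t{\left(X,x \right)} = \frac{X + x}{-8 + x}$
$b{\left(o,L \right)} = -81$ ($b{\left(o,L \right)} = -95 + 14 = -81$)
$\left(- 51 t{\left(-6,-7 \right)} - 72\right) + b{\left(-103,h{\left(-4 \right)} \right)} = \left(- 51 \frac{-6 - 7}{-8 - 7} - 72\right) - 81 = \left(- 51 \frac{1}{-15} \left(-13\right) - 72\right) - 81 = \left(- 51 \left(\left(- \frac{1}{15}\right) \left(-13\right)\right) - 72\right) - 81 = \left(\left(-51\right) \frac{13}{15} - 72\right) - 81 = \left(- \frac{221}{5} - 72\right) - 81 = - \frac{581}{5} - 81 = - \frac{986}{5}$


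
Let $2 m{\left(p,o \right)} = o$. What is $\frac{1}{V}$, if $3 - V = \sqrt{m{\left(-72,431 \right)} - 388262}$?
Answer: $\frac{6}{776111} + \frac{i \sqrt{1552186}}{776111} \approx 7.7309 \cdot 10^{-6} + 0.0016053 i$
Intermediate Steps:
$m{\left(p,o \right)} = \frac{o}{2}$
$V = 3 - \frac{i \sqrt{1552186}}{2}$ ($V = 3 - \sqrt{\frac{1}{2} \cdot 431 - 388262} = 3 - \sqrt{\frac{431}{2} - 388262} = 3 - \sqrt{- \frac{776093}{2}} = 3 - \frac{i \sqrt{1552186}}{2} \approx 3.0 - 622.93 i$)
$\frac{1}{V} = \frac{1}{3 - \frac{i \sqrt{1552186}}{2}}$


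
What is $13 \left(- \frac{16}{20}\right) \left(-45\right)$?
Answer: $468$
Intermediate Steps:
$13 \left(- \frac{16}{20}\right) \left(-45\right) = 13 \left(\left(-16\right) \frac{1}{20}\right) \left(-45\right) = 13 \left(- \frac{4}{5}\right) \left(-45\right) = \left(- \frac{52}{5}\right) \left(-45\right) = 468$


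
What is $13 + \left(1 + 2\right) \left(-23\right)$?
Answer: $-56$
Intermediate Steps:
$13 + \left(1 + 2\right) \left(-23\right) = 13 + 3 \left(-23\right) = 13 - 69 = -56$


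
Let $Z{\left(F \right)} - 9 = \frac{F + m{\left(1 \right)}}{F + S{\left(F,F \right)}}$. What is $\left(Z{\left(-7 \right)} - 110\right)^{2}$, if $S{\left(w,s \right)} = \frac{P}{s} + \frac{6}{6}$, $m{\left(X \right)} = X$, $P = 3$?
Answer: $\frac{2253001}{225} \approx 10013.0$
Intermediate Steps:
$S{\left(w,s \right)} = 1 + \frac{3}{s}$ ($S{\left(w,s \right)} = \frac{3}{s} + \frac{6}{6} = \frac{3}{s} + 6 \cdot \frac{1}{6} = \frac{3}{s} + 1 = 1 + \frac{3}{s}$)
$Z{\left(F \right)} = 9 + \frac{1 + F}{F + \frac{3 + F}{F}}$ ($Z{\left(F \right)} = 9 + \frac{F + 1}{F + \frac{3 + F}{F}} = 9 + \frac{1 + F}{F + \frac{3 + F}{F}}$)
$\left(Z{\left(-7 \right)} - 110\right)^{2} = \left(\frac{27 + 10 \left(-7\right) + 10 \left(-7\right)^{2}}{3 - 7 + \left(-7\right)^{2}} - 110\right)^{2} = \left(\frac{27 - 70 + 10 \cdot 49}{3 - 7 + 49} - 110\right)^{2} = \left(\frac{27 - 70 + 490}{45} - 110\right)^{2} = \left(\frac{1}{45} \cdot 447 - 110\right)^{2} = \left(\frac{149}{15} - 110\right)^{2} = \left(- \frac{1501}{15}\right)^{2} = \frac{2253001}{225}$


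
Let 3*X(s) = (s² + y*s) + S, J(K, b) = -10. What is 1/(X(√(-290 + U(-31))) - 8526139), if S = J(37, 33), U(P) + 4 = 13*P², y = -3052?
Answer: -19174671/163379596018472 + 2289*√12199/163379596018472 ≈ -1.1582e-7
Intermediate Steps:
U(P) = -4 + 13*P²
S = -10
X(s) = -10/3 - 3052*s/3 + s²/3 (X(s) = ((s² - 3052*s) - 10)/3 = (-10 + s² - 3052*s)/3 = -10/3 - 3052*s/3 + s²/3)
1/(X(√(-290 + U(-31))) - 8526139) = 1/((-10/3 - 3052*√(-290 + (-4 + 13*(-31)²))/3 + (√(-290 + (-4 + 13*(-31)²)))²/3) - 8526139) = 1/((-10/3 - 3052*√(-290 + (-4 + 13*961))/3 + (√(-290 + (-4 + 13*961)))²/3) - 8526139) = 1/((-10/3 - 3052*√(-290 + (-4 + 12493))/3 + (√(-290 + (-4 + 12493)))²/3) - 8526139) = 1/((-10/3 - 3052*√(-290 + 12489)/3 + (√(-290 + 12489))²/3) - 8526139) = 1/((-10/3 - 3052*√12199/3 + (√12199)²/3) - 8526139) = 1/((-10/3 - 3052*√12199/3 + (⅓)*12199) - 8526139) = 1/((-10/3 - 3052*√12199/3 + 12199/3) - 8526139) = 1/((4063 - 3052*√12199/3) - 8526139) = 1/(-8522076 - 3052*√12199/3)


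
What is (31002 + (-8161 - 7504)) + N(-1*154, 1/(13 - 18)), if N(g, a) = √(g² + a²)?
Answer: 15337 + √592901/5 ≈ 15491.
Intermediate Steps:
N(g, a) = √(a² + g²)
(31002 + (-8161 - 7504)) + N(-1*154, 1/(13 - 18)) = (31002 + (-8161 - 7504)) + √((1/(13 - 18))² + (-1*154)²) = (31002 - 15665) + √((1/(-5))² + (-154)²) = 15337 + √((-⅕)² + 23716) = 15337 + √(1/25 + 23716) = 15337 + √(592901/25) = 15337 + √592901/5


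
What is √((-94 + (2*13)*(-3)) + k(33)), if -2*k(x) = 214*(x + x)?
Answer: I*√7234 ≈ 85.053*I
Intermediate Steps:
k(x) = -214*x (k(x) = -107*(x + x) = -107*2*x = -214*x)
√((-94 + (2*13)*(-3)) + k(33)) = √((-94 + (2*13)*(-3)) - 214*33) = √((-94 + 26*(-3)) - 7062) = √((-94 - 78) - 7062) = √(-172 - 7062) = √(-7234) = I*√7234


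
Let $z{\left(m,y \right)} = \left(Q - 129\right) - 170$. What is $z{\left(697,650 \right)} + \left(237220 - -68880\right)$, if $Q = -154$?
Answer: $305647$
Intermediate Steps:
$z{\left(m,y \right)} = -453$ ($z{\left(m,y \right)} = \left(-154 - 129\right) - 170 = -283 - 170 = -453$)
$z{\left(697,650 \right)} + \left(237220 - -68880\right) = -453 + \left(237220 - -68880\right) = -453 + \left(237220 + 68880\right) = -453 + 306100 = 305647$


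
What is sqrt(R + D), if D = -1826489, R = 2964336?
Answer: sqrt(1137847) ≈ 1066.7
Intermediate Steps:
sqrt(R + D) = sqrt(2964336 - 1826489) = sqrt(1137847)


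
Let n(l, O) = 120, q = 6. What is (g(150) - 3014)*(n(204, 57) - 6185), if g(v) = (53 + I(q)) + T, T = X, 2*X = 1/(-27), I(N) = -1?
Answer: 970090685/54 ≈ 1.7965e+7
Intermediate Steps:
X = -1/54 (X = (½)/(-27) = (½)*(-1/27) = -1/54 ≈ -0.018519)
T = -1/54 ≈ -0.018519
g(v) = 2807/54 (g(v) = (53 - 1) - 1/54 = 52 - 1/54 = 2807/54)
(g(150) - 3014)*(n(204, 57) - 6185) = (2807/54 - 3014)*(120 - 6185) = -159949/54*(-6065) = 970090685/54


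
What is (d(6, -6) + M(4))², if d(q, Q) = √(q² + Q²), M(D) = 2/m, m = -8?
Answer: 1153/16 - 3*√2 ≈ 67.820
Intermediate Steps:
M(D) = -¼ (M(D) = 2/(-8) = 2*(-⅛) = -¼)
d(q, Q) = √(Q² + q²)
(d(6, -6) + M(4))² = (√((-6)² + 6²) - ¼)² = (√(36 + 36) - ¼)² = (√72 - ¼)² = (6*√2 - ¼)² = (-¼ + 6*√2)²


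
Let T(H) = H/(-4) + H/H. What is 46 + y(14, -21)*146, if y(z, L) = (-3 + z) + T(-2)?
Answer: 1871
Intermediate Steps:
T(H) = 1 - H/4 (T(H) = H*(-¼) + 1 = -H/4 + 1 = 1 - H/4)
y(z, L) = -3/2 + z (y(z, L) = (-3 + z) + (1 - ¼*(-2)) = (-3 + z) + (1 + ½) = (-3 + z) + 3/2 = -3/2 + z)
46 + y(14, -21)*146 = 46 + (-3/2 + 14)*146 = 46 + (25/2)*146 = 46 + 1825 = 1871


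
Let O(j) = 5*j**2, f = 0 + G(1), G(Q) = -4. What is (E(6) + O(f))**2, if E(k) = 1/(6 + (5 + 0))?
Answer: 776161/121 ≈ 6414.6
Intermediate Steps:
E(k) = 1/11 (E(k) = 1/(6 + 5) = 1/11)
f = -4 (f = 0 - 4 = -4)
(E(6) + O(f))**2 = (1/11 + 5*(-4)**2)**2 = (1/11 + 5*16)**2 = (1/11 + 80)**2 = (881/11)**2 = 776161/121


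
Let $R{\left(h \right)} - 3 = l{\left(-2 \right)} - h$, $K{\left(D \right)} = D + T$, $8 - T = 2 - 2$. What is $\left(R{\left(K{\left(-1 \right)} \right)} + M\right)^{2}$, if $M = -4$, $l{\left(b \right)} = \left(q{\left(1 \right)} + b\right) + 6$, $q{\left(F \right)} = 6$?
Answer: $4$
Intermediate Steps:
$T = 8$ ($T = 8 - \left(2 - 2\right) = 8 - 0 = 8 + 0 = 8$)
$l{\left(b \right)} = 12 + b$ ($l{\left(b \right)} = \left(6 + b\right) + 6 = 12 + b$)
$K{\left(D \right)} = 8 + D$ ($K{\left(D \right)} = D + 8 = 8 + D$)
$R{\left(h \right)} = 13 - h$ ($R{\left(h \right)} = 3 - \left(-10 + h\right) = 13 - h$)
$\left(R{\left(K{\left(-1 \right)} \right)} + M\right)^{2} = \left(\left(13 - \left(8 - 1\right)\right) - 4\right)^{2} = \left(\left(13 - 7\right) - 4\right)^{2} = \left(6 - 4\right)^{2} = 2^{2} = 4$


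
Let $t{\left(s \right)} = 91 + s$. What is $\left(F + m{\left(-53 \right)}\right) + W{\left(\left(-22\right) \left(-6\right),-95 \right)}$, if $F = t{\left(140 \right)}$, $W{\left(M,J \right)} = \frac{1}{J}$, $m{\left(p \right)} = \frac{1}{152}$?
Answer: $\frac{175557}{760} \approx 231.0$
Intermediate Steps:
$m{\left(p \right)} = \frac{1}{152}$
$F = 231$ ($F = 91 + 140 = 231$)
$\left(F + m{\left(-53 \right)}\right) + W{\left(\left(-22\right) \left(-6\right),-95 \right)} = \left(231 + \frac{1}{152}\right) + \frac{1}{-95} = \frac{35113}{152} - \frac{1}{95} = \frac{175557}{760}$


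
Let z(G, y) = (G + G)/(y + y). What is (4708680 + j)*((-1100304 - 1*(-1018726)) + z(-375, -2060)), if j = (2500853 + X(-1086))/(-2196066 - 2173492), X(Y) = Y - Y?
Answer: -691521891727268687807/1800257896 ≈ -3.8412e+11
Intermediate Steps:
X(Y) = 0
j = -2500853/4369558 (j = (2500853 + 0)/(-2196066 - 2173492) = 2500853/(-4369558) = 2500853*(-1/4369558) = -2500853/4369558 ≈ -0.57234)
z(G, y) = G/y (z(G, y) = (2*G)/((2*y)) = (2*G)*(1/(2*y)) = G/y)
(4708680 + j)*((-1100304 - 1*(-1018726)) + z(-375, -2060)) = (4708680 - 2500853/4369558)*((-1100304 - 1*(-1018726)) - 375/(-2060)) = 20574847862587*((-1100304 + 1018726) - 375*(-1/2060))/4369558 = 20574847862587*(-81578 + 75/412)/4369558 = (20574847862587/4369558)*(-33610061/412) = -691521891727268687807/1800257896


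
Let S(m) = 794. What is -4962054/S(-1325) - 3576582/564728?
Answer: -701262659355/112098508 ≈ -6255.8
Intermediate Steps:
-4962054/S(-1325) - 3576582/564728 = -4962054/794 - 3576582/564728 = -4962054*1/794 - 3576582*1/564728 = -2481027/397 - 1788291/282364 = -701262659355/112098508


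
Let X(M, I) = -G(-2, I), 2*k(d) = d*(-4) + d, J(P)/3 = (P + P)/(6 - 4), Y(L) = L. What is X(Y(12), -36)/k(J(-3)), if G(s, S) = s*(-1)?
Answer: -4/27 ≈ -0.14815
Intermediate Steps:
J(P) = 3*P (J(P) = 3*((P + P)/(6 - 4)) = 3*((2*P)/2) = 3*((2*P)*(1/2)) = 3*P)
G(s, S) = -s
k(d) = -3*d/2 (k(d) = (d*(-4) + d)/2 = (-4*d + d)/2 = (-3*d)/2 = -3*d/2)
X(M, I) = -2 (X(M, I) = -(-1)*(-2) = -1*2 = -2)
X(Y(12), -36)/k(J(-3)) = -2/((-9*(-3)/2)) = -2/((-3/2*(-9))) = -2/27/2 = -2*2/27 = -4/27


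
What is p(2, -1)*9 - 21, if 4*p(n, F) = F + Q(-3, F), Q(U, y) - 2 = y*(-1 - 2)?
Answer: -12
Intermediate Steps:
Q(U, y) = 2 - 3*y (Q(U, y) = 2 + y*(-1 - 2) = 2 + y*(-3) = 2 - 3*y)
p(n, F) = 1/2 - F/2 (p(n, F) = (F + (2 - 3*F))/4 = (2 - 2*F)/4 = 1/2 - F/2)
p(2, -1)*9 - 21 = (1/2 - 1/2*(-1))*9 - 21 = (1/2 + 1/2)*9 - 21 = 1*9 - 21 = 9 - 21 = -12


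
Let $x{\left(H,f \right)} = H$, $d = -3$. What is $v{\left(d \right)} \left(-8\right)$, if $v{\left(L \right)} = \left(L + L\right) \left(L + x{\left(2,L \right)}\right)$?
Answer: $-48$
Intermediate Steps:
$v{\left(L \right)} = 2 L \left(2 + L\right)$ ($v{\left(L \right)} = \left(L + L\right) \left(L + 2\right) = 2 L \left(2 + L\right)$)
$v{\left(d \right)} \left(-8\right) = 2 \left(-3\right) \left(2 - 3\right) \left(-8\right) = 2 \left(-3\right) \left(-1\right) \left(-8\right) = 6 \left(-8\right) = -48$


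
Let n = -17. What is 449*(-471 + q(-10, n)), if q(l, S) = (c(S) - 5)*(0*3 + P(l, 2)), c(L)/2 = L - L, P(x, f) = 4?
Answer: -220459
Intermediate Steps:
c(L) = 0 (c(L) = 2*(L - L) = 2*0 = 0)
q(l, S) = -20 (q(l, S) = (0 - 5)*(0*3 + 4) = -5*(0 + 4) = -5*4 = -20)
449*(-471 + q(-10, n)) = 449*(-471 - 20) = 449*(-491) = -220459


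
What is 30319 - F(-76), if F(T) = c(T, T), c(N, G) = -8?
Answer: 30327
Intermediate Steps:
F(T) = -8
30319 - F(-76) = 30319 - 1*(-8) = 30319 + 8 = 30327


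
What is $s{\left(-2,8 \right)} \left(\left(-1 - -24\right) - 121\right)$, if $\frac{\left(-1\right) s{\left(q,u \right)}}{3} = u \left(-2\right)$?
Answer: $-4704$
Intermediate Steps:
$s{\left(q,u \right)} = 6 u$ ($s{\left(q,u \right)} = - 3 u \left(-2\right) = - 3 \left(- 2 u\right) = 6 u$)
$s{\left(-2,8 \right)} \left(\left(-1 - -24\right) - 121\right) = 6 \cdot 8 \left(\left(-1 - -24\right) - 121\right) = 48 \left(\left(-1 + 24\right) - 121\right) = 48 \left(23 - 121\right) = 48 \left(-98\right) = -4704$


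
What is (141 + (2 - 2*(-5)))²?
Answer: 23409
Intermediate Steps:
(141 + (2 - 2*(-5)))² = (141 + (2 + 10))² = (141 + 12)² = 153² = 23409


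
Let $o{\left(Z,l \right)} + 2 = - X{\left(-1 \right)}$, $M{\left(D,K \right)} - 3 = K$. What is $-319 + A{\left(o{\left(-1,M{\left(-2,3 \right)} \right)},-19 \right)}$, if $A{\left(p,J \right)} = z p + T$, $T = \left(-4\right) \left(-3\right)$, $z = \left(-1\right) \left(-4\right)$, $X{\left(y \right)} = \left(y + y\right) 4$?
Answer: $-283$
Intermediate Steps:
$M{\left(D,K \right)} = 3 + K$
$X{\left(y \right)} = 8 y$ ($X{\left(y \right)} = 2 y 4 = 8 y$)
$z = 4$
$o{\left(Z,l \right)} = 6$ ($o{\left(Z,l \right)} = -2 - 8 \left(-1\right) = -2 - -8 = -2 + 8 = 6$)
$T = 12$
$A{\left(p,J \right)} = 12 + 4 p$ ($A{\left(p,J \right)} = 4 p + 12 = 12 + 4 p$)
$-319 + A{\left(o{\left(-1,M{\left(-2,3 \right)} \right)},-19 \right)} = -319 + \left(12 + 4 \cdot 6\right) = -319 + \left(12 + 24\right) = -319 + 36 = -283$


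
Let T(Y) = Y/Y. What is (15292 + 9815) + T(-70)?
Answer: 25108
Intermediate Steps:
T(Y) = 1
(15292 + 9815) + T(-70) = (15292 + 9815) + 1 = 25107 + 1 = 25108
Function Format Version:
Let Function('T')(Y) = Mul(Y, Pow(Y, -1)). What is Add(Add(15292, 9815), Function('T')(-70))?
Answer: 25108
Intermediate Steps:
Function('T')(Y) = 1
Add(Add(15292, 9815), Function('T')(-70)) = Add(Add(15292, 9815), 1) = Add(25107, 1) = 25108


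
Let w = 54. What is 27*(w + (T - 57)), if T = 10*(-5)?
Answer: -1431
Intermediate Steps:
T = -50
27*(w + (T - 57)) = 27*(54 + (-50 - 57)) = 27*(54 - 107) = 27*(-53) = -1431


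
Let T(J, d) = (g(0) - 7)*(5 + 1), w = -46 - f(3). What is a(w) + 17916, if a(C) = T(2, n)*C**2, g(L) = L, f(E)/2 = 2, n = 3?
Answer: -87084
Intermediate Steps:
f(E) = 4 (f(E) = 2*2 = 4)
w = -50 (w = -46 - 1*4 = -46 - 4 = -50)
T(J, d) = -42 (T(J, d) = (0 - 7)*(5 + 1) = -7*6 = -42)
a(C) = -42*C**2
a(w) + 17916 = -42*(-50)**2 + 17916 = -42*2500 + 17916 = -105000 + 17916 = -87084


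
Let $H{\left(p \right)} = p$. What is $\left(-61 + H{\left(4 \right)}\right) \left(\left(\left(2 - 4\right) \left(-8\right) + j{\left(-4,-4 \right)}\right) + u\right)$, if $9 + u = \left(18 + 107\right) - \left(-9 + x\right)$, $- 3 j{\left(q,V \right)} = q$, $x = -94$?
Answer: $-13471$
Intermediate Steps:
$j{\left(q,V \right)} = - \frac{q}{3}$
$u = 219$ ($u = -9 + \left(\left(18 + 107\right) - \left(-9 - 94\right)\right) = -9 + \left(125 - -103\right) = -9 + \left(125 + 103\right) = -9 + 228 = 219$)
$\left(-61 + H{\left(4 \right)}\right) \left(\left(\left(2 - 4\right) \left(-8\right) + j{\left(-4,-4 \right)}\right) + u\right) = \left(-61 + 4\right) \left(\left(\left(2 - 4\right) \left(-8\right) - - \frac{4}{3}\right) + 219\right) = - 57 \left(\left(\left(-2\right) \left(-8\right) + \frac{4}{3}\right) + 219\right) = - 57 \left(\left(16 + \frac{4}{3}\right) + 219\right) = - 57 \left(\frac{52}{3} + 219\right) = \left(-57\right) \frac{709}{3} = -13471$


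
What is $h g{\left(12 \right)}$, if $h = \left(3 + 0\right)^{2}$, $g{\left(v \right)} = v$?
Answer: $108$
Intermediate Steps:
$h = 9$ ($h = 3^{2} = 9$)
$h g{\left(12 \right)} = 9 \cdot 12 = 108$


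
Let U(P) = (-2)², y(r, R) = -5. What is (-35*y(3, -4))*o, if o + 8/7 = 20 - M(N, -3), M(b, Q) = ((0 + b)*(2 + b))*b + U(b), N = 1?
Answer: 2075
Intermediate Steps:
U(P) = 4
M(b, Q) = 4 + b²*(2 + b) (M(b, Q) = ((0 + b)*(2 + b))*b + 4 = (b*(2 + b))*b + 4 = b²*(2 + b) + 4 = 4 + b²*(2 + b))
o = 83/7 (o = -8/7 + (20 - (4 + 1³ + 2*1²)) = -8/7 + (20 - (4 + 1 + 2*1)) = -8/7 + (20 - (4 + 1 + 2)) = -8/7 + (20 - 1*7) = -8/7 + (20 - 7) = -8/7 + 13 = 83/7 ≈ 11.857)
(-35*y(3, -4))*o = -35*(-5)*(83/7) = 175*(83/7) = 2075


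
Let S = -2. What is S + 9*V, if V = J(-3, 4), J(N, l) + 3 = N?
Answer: -56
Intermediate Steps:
J(N, l) = -3 + N
V = -6 (V = -3 - 3 = -6)
S + 9*V = -2 + 9*(-6) = -2 - 54 = -56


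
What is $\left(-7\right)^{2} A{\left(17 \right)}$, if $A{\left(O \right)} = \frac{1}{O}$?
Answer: $\frac{49}{17} \approx 2.8824$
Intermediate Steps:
$\left(-7\right)^{2} A{\left(17 \right)} = \frac{\left(-7\right)^{2}}{17} = 49 \cdot \frac{1}{17} = \frac{49}{17}$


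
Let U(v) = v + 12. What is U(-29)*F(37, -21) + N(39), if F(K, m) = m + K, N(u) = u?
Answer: -233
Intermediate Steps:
F(K, m) = K + m
U(v) = 12 + v
U(-29)*F(37, -21) + N(39) = (12 - 29)*(37 - 21) + 39 = -17*16 + 39 = -272 + 39 = -233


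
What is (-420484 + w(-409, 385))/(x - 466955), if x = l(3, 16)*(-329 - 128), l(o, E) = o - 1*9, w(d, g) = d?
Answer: 420893/464213 ≈ 0.90668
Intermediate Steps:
l(o, E) = -9 + o (l(o, E) = o - 9 = -9 + o)
x = 2742 (x = (-9 + 3)*(-329 - 128) = -6*(-457) = 2742)
(-420484 + w(-409, 385))/(x - 466955) = (-420484 - 409)/(2742 - 466955) = -420893/(-464213) = -420893*(-1/464213) = 420893/464213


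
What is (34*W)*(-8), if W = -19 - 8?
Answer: 7344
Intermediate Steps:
W = -27
(34*W)*(-8) = (34*(-27))*(-8) = -918*(-8) = 7344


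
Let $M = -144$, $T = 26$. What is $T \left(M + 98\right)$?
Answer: $-1196$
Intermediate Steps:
$T \left(M + 98\right) = 26 \left(-144 + 98\right) = 26 \left(-46\right) = -1196$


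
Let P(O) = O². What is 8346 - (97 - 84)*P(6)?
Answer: 7878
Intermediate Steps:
8346 - (97 - 84)*P(6) = 8346 - (97 - 84)*6² = 8346 - 13*36 = 8346 - 1*468 = 8346 - 468 = 7878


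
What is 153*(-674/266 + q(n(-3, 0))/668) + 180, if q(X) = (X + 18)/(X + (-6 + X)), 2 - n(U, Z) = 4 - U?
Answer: -295477785/1421504 ≈ -207.86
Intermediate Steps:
n(U, Z) = -2 + U (n(U, Z) = 2 - (4 - U) = 2 + (-4 + U) = -2 + U)
q(X) = (18 + X)/(-6 + 2*X)
153*(-674/266 + q(n(-3, 0))/668) + 180 = 153*(-674/266 + ((18 + (-2 - 3))/(2*(-3 + (-2 - 3))))/668) + 180 = 153*(-674*1/266 + ((18 - 5)/(2*(-3 - 5)))*(1/668)) + 180 = 153*(-337/133 + ((½)*13/(-8))*(1/668)) + 180 = 153*(-337/133 + ((½)*(-⅛)*13)*(1/668)) + 180 = 153*(-337/133 - 13/16*1/668) + 180 = 153*(-337/133 - 13/10688) + 180 = 153*(-3603585/1421504) + 180 = -551348505/1421504 + 180 = -295477785/1421504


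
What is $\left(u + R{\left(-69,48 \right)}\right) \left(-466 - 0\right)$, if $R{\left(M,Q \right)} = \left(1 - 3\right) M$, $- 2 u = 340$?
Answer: $14912$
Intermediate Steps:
$u = -170$ ($u = \left(- \frac{1}{2}\right) 340 = -170$)
$R{\left(M,Q \right)} = - 2 M$
$\left(u + R{\left(-69,48 \right)}\right) \left(-466 - 0\right) = \left(-170 - -138\right) \left(-466 - 0\right) = \left(-170 + 138\right) \left(-466 + 0\right) = \left(-32\right) \left(-466\right) = 14912$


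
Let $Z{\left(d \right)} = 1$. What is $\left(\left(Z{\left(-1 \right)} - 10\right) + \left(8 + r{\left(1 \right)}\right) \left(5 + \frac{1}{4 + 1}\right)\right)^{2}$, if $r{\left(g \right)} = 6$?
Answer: $\frac{101761}{25} \approx 4070.4$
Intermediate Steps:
$\left(\left(Z{\left(-1 \right)} - 10\right) + \left(8 + r{\left(1 \right)}\right) \left(5 + \frac{1}{4 + 1}\right)\right)^{2} = \left(\left(1 - 10\right) + \left(8 + 6\right) \left(5 + \frac{1}{4 + 1}\right)\right)^{2} = \left(\left(1 - 10\right) + 14 \left(5 + \frac{1}{5}\right)\right)^{2} = \left(-9 + 14 \left(5 + \frac{1}{5}\right)\right)^{2} = \left(-9 + 14 \cdot \frac{26}{5}\right)^{2} = \left(-9 + \frac{364}{5}\right)^{2} = \left(\frac{319}{5}\right)^{2} = \frac{101761}{25}$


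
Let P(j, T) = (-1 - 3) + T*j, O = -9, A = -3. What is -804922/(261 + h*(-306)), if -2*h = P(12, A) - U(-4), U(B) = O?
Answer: 402461/2241 ≈ 179.59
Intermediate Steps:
U(B) = -9
P(j, T) = -4 + T*j
h = 31/2 (h = -((-4 - 3*12) - 1*(-9))/2 = -((-4 - 36) + 9)/2 = -(-40 + 9)/2 = -1/2*(-31) = 31/2 ≈ 15.500)
-804922/(261 + h*(-306)) = -804922/(261 + (31/2)*(-306)) = -804922/(261 - 4743) = -804922/(-4482) = -804922*(-1/4482) = 402461/2241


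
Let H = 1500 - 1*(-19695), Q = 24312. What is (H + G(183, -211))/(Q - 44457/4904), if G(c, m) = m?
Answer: 102905536/119181591 ≈ 0.86343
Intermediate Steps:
H = 21195 (H = 1500 + 19695 = 21195)
(H + G(183, -211))/(Q - 44457/4904) = (21195 - 211)/(24312 - 44457/4904) = 20984/(24312 - 44457*1/4904) = 20984/(24312 - 44457/4904) = 20984/(119181591/4904) = 20984*(4904/119181591) = 102905536/119181591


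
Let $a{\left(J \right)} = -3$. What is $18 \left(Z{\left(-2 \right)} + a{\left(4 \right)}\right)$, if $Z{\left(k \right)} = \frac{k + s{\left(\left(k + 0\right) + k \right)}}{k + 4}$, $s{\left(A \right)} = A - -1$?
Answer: $-99$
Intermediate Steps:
$s{\left(A \right)} = 1 + A$ ($s{\left(A \right)} = A + 1 = 1 + A$)
$Z{\left(k \right)} = \frac{1 + 3 k}{4 + k}$ ($Z{\left(k \right)} = \frac{k + \left(1 + \left(\left(k + 0\right) + k\right)\right)}{k + 4} = \frac{k + \left(1 + \left(k + k\right)\right)}{4 + k} = \frac{k + \left(1 + 2 k\right)}{4 + k} = \frac{1 + 3 k}{4 + k}$)
$18 \left(Z{\left(-2 \right)} + a{\left(4 \right)}\right) = 18 \left(\frac{1 + 3 \left(-2\right)}{4 - 2} - 3\right) = 18 \left(\frac{1 - 6}{2} - 3\right) = 18 \left(\frac{1}{2} \left(-5\right) - 3\right) = 18 \left(- \frac{5}{2} - 3\right) = 18 \left(- \frac{11}{2}\right) = -99$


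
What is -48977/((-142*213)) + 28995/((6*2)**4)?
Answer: 105142769/34843392 ≈ 3.0176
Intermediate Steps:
-48977/((-142*213)) + 28995/((6*2)**4) = -48977/(-30246) + 28995/(12**4) = -48977*(-1/30246) + 28995/20736 = 48977/30246 + 28995*(1/20736) = 48977/30246 + 9665/6912 = 105142769/34843392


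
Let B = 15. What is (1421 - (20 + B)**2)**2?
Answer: 38416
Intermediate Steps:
(1421 - (20 + B)**2)**2 = (1421 - (20 + 15)**2)**2 = (1421 - 1*35**2)**2 = (1421 - 1*1225)**2 = (1421 - 1225)**2 = 196**2 = 38416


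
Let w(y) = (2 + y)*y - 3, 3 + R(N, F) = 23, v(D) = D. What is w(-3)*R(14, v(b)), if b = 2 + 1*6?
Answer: 0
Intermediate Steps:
b = 8 (b = 2 + 6 = 8)
R(N, F) = 20 (R(N, F) = -3 + 23 = 20)
w(y) = -3 + y*(2 + y) (w(y) = y*(2 + y) - 3 = -3 + y*(2 + y))
w(-3)*R(14, v(b)) = (-3 + (-3)**2 + 2*(-3))*20 = (-3 + 9 - 6)*20 = 0*20 = 0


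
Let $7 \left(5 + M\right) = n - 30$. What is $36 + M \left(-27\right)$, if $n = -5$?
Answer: $306$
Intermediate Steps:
$M = -10$ ($M = -5 + \frac{-5 - 30}{7} = -5 + \frac{1}{7} \left(-35\right) = -5 - 5 = -10$)
$36 + M \left(-27\right) = 36 - -270 = 36 + 270 = 306$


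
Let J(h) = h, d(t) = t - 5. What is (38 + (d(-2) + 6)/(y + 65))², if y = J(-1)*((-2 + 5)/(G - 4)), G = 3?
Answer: 6671889/4624 ≈ 1442.9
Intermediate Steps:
d(t) = -5 + t
y = 3 (y = -(-2 + 5)/(3 - 4) = -3/(-1) = -3*(-1) = -1*(-3) = 3)
(38 + (d(-2) + 6)/(y + 65))² = (38 + ((-5 - 2) + 6)/(3 + 65))² = (38 + (-7 + 6)/68)² = (38 - 1*1/68)² = (38 - 1/68)² = (2583/68)² = 6671889/4624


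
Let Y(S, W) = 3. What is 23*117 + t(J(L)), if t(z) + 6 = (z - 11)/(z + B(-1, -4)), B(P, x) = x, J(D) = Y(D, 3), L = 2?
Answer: 2693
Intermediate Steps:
J(D) = 3
t(z) = -6 + (-11 + z)/(-4 + z) (t(z) = -6 + (z - 11)/(z - 4) = -6 + (-11 + z)/(-4 + z))
23*117 + t(J(L)) = 23*117 + (13 - 5*3)/(-4 + 3) = 2691 + (13 - 15)/(-1) = 2691 - 1*(-2) = 2691 + 2 = 2693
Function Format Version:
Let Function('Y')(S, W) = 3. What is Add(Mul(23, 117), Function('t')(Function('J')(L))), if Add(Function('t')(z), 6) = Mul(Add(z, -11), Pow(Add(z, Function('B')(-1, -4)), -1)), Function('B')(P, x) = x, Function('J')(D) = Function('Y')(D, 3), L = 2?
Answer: 2693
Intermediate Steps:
Function('J')(D) = 3
Function('t')(z) = Add(-6, Mul(Pow(Add(-4, z), -1), Add(-11, z))) (Function('t')(z) = Add(-6, Mul(Add(z, -11), Pow(Add(z, -4), -1))) = Add(-6, Mul(Add(-11, z), Pow(Add(-4, z), -1))) = Add(-6, Mul(Pow(Add(-4, z), -1), Add(-11, z))))
Add(Mul(23, 117), Function('t')(Function('J')(L))) = Add(Mul(23, 117), Mul(Pow(Add(-4, 3), -1), Add(13, Mul(-5, 3)))) = Add(2691, Mul(Pow(-1, -1), Add(13, -15))) = Add(2691, Mul(-1, -2)) = Add(2691, 2) = 2693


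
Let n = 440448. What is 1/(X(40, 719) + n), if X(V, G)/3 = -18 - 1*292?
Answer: 1/439518 ≈ 2.2752e-6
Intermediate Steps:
X(V, G) = -930 (X(V, G) = 3*(-18 - 1*292) = 3*(-18 - 292) = 3*(-310) = -930)
1/(X(40, 719) + n) = 1/(-930 + 440448) = 1/439518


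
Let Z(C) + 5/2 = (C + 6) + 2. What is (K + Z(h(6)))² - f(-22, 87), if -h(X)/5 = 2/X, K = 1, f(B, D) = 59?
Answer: -1283/36 ≈ -35.639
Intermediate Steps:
h(X) = -10/X
Z(C) = 11/2 + C (Z(C) = -5/2 + ((C + 6) + 2) = -5/2 + ((6 + C) + 2) = -5/2 + (8 + C) = 11/2 + C)
(K + Z(h(6)))² - f(-22, 87) = (1 + (11/2 - 10/6))² - 1*59 = (1 + (11/2 - 10*⅙))² - 59 = (1 + (11/2 - 5/3))² - 59 = (1 + 23/6)² - 59 = (29/6)² - 59 = 841/36 - 59 = -1283/36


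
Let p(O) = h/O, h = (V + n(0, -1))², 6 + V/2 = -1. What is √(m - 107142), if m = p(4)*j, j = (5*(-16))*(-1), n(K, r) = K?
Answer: I*√103222 ≈ 321.28*I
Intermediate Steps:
V = -14 (V = -12 + 2*(-1) = -12 - 2 = -14)
h = 196 (h = (-14 + 0)² = (-14)² = 196)
j = 80 (j = -80*(-1) = 80)
p(O) = 196/O
m = 3920 (m = (196/4)*80 = (196*(¼))*80 = 49*80 = 3920)
√(m - 107142) = √(3920 - 107142) = √(-103222) = I*√103222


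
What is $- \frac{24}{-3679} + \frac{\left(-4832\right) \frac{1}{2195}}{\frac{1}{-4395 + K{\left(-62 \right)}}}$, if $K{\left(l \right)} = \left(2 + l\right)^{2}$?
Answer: $\frac{2826542088}{1615081} \approx 1750.1$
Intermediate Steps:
$- \frac{24}{-3679} + \frac{\left(-4832\right) \frac{1}{2195}}{\frac{1}{-4395 + K{\left(-62 \right)}}} = - \frac{24}{-3679} + \frac{\left(-4832\right) \frac{1}{2195}}{\frac{1}{-4395 + \left(2 - 62\right)^{2}}} = \left(-24\right) \left(- \frac{1}{3679}\right) + \frac{\left(-4832\right) \frac{1}{2195}}{\frac{1}{-4395 + \left(-60\right)^{2}}} = \frac{24}{3679} - \frac{4832}{2195 \frac{1}{-4395 + 3600}} = \frac{24}{3679} - \frac{4832}{2195 \frac{1}{-795}} = \frac{24}{3679} - \frac{4832}{2195 \left(- \frac{1}{795}\right)} = \frac{24}{3679} - - \frac{768288}{439} = \frac{24}{3679} + \frac{768288}{439} = \frac{2826542088}{1615081}$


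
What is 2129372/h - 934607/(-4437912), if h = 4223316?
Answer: 1116425520673/1561892063016 ≈ 0.71479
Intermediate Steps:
2129372/h - 934607/(-4437912) = 2129372/4223316 - 934607/(-4437912) = 2129372*(1/4223316) - 934607*(-1/4437912) = 532343/1055829 + 934607/4437912 = 1116425520673/1561892063016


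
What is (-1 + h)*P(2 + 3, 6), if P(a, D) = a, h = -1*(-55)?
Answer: 270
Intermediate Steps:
h = 55
(-1 + h)*P(2 + 3, 6) = (-1 + 55)*(2 + 3) = 54*5 = 270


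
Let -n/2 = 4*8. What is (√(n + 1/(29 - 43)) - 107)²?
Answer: (1498 - I*√12558)²/196 ≈ 11385.0 - 1713.0*I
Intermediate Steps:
n = -64 (n = -8*8 = -2*32 = -64)
(√(n + 1/(29 - 43)) - 107)² = (√(-64 + 1/(29 - 43)) - 107)² = (√(-64 + 1/(-14)) - 107)² = (√(-64 - 1/14) - 107)² = (√(-897/14) - 107)² = (I*√12558/14 - 107)² = (-107 + I*√12558/14)²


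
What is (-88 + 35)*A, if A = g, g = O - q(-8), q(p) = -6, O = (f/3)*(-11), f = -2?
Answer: -2120/3 ≈ -706.67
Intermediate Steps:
O = 22/3 (O = -2/3*(-11) = 22/3 ≈ 7.3333)
g = 40/3 (g = 22/3 - 1*(-6) = 22/3 + 6 = 40/3 ≈ 13.333)
A = 40/3 ≈ 13.333
(-88 + 35)*A = (-88 + 35)*(40/3) = -53*40/3 = -2120/3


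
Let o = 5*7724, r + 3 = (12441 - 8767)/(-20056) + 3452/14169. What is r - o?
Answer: -5487807261833/142086732 ≈ -38623.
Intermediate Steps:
r = -417671993/142086732 (r = -3 + ((12441 - 8767)/(-20056) + 3452/14169) = -3 + (3674*(-1/20056) + 3452*(1/14169)) = -3 + (-1837/10028 + 3452/14169) = -3 + 8588203/142086732 = -417671993/142086732 ≈ -2.9396)
o = 38620
r - o = -417671993/142086732 - 1*38620 = -417671993/142086732 - 38620 = -5487807261833/142086732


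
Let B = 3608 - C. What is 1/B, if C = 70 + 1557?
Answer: 1/1981 ≈ 0.00050480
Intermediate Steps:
C = 1627
B = 1981 (B = 3608 - 1*1627 = 3608 - 1627 = 1981)
1/B = 1/1981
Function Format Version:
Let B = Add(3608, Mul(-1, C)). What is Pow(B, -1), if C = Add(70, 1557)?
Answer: Rational(1, 1981) ≈ 0.00050480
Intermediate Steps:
C = 1627
B = 1981 (B = Add(3608, Mul(-1, 1627)) = Add(3608, -1627) = 1981)
Pow(B, -1) = Pow(1981, -1) = Rational(1, 1981)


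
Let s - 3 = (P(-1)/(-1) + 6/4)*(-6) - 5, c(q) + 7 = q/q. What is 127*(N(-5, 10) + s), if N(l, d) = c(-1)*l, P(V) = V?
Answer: 1651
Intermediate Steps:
c(q) = -6 (c(q) = -7 + q/q = -7 + 1 = -6)
N(l, d) = -6*l
s = -17 (s = 3 + ((-1/(-1) + 6/4)*(-6) - 5) = 3 + ((-1*(-1) + 6*(¼))*(-6) - 5) = 3 + ((1 + 3/2)*(-6) - 5) = 3 + ((5/2)*(-6) - 5) = 3 + (-15 - 5) = 3 - 20 = -17)
127*(N(-5, 10) + s) = 127*(-6*(-5) - 17) = 127*(30 - 17) = 127*13 = 1651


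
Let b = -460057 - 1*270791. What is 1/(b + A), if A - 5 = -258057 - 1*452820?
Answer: -1/1441720 ≈ -6.9362e-7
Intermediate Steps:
A = -710872 (A = 5 + (-258057 - 1*452820) = 5 + (-258057 - 452820) = 5 - 710877 = -710872)
b = -730848 (b = -460057 - 270791 = -730848)
1/(b + A) = 1/(-730848 - 710872) = 1/(-1441720) = -1/1441720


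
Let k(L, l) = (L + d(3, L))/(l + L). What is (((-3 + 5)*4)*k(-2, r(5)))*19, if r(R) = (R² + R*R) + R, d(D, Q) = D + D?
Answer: 608/53 ≈ 11.472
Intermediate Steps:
d(D, Q) = 2*D
r(R) = R + 2*R² (r(R) = (R² + R²) + R = 2*R² + R = R + 2*R²)
k(L, l) = (6 + L)/(L + l) (k(L, l) = (L + 2*3)/(l + L) = (L + 6)/(L + l) = (6 + L)/(L + l))
(((-3 + 5)*4)*k(-2, r(5)))*19 = (((-3 + 5)*4)*((6 - 2)/(-2 + 5*(1 + 2*5))))*19 = ((2*4)*(4/(-2 + 5*(1 + 10))))*19 = (8*(4/(-2 + 5*11)))*19 = (8*(4/(-2 + 55)))*19 = (8*(4/53))*19 = (32/53)*19 = 608/53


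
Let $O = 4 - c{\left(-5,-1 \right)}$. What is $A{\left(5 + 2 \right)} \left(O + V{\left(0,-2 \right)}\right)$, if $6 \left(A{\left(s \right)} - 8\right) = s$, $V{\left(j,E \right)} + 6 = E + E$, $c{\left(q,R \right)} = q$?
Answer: $- \frac{55}{6} \approx -9.1667$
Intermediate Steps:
$V{\left(j,E \right)} = -6 + 2 E$ ($V{\left(j,E \right)} = -6 + \left(E + E\right) = -6 + 2 E$)
$A{\left(s \right)} = 8 + \frac{s}{6}$
$O = 9$ ($O = 4 - -5 = 4 + 5 = 9$)
$A{\left(5 + 2 \right)} \left(O + V{\left(0,-2 \right)}\right) = \left(8 + \frac{5 + 2}{6}\right) \left(9 + \left(-6 + 2 \left(-2\right)\right)\right) = \left(8 + \frac{1}{6} \cdot 7\right) \left(9 - 10\right) = \left(8 + \frac{7}{6}\right) \left(9 - 10\right) = \frac{55}{6} \left(-1\right) = - \frac{55}{6}$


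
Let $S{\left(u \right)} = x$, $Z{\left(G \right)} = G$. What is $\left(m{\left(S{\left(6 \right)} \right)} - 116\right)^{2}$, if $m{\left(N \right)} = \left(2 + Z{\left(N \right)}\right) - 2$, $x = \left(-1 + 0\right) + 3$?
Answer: $12996$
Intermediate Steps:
$x = 2$ ($x = -1 + 3 = 2$)
$S{\left(u \right)} = 2$
$m{\left(N \right)} = N$ ($m{\left(N \right)} = \left(2 + N\right) - 2 = N$)
$\left(m{\left(S{\left(6 \right)} \right)} - 116\right)^{2} = \left(2 - 116\right)^{2} = \left(-114\right)^{2} = 12996$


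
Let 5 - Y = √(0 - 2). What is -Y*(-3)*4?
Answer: 60 - 12*I*√2 ≈ 60.0 - 16.971*I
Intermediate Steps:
Y = 5 - I*√2 (Y = 5 - √(0 - 2) = 5 - √(-2) = 5 - I*√2 ≈ 5.0 - 1.4142*I)
-Y*(-3)*4 = -(5 - I*√2)*(-3)*4 = -(-15 + 3*I*√2)*4 = -(-60 + 12*I*√2) = 60 - 12*I*√2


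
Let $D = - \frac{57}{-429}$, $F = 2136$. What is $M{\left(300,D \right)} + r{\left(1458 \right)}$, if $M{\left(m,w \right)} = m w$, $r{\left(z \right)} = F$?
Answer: $\frac{311148}{143} \approx 2175.9$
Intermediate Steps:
$r{\left(z \right)} = 2136$
$D = \frac{19}{143}$ ($D = \left(-57\right) \left(- \frac{1}{429}\right) = \frac{19}{143} \approx 0.13287$)
$M{\left(300,D \right)} + r{\left(1458 \right)} = 300 \cdot \frac{19}{143} + 2136 = \frac{5700}{143} + 2136 = \frac{311148}{143}$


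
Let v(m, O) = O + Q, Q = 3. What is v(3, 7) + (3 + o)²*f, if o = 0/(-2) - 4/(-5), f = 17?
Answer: 6387/25 ≈ 255.48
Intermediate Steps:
v(m, O) = 3 + O (v(m, O) = O + 3 = 3 + O)
o = ⅘ (o = 0*(-½) - 4*(-⅕) = 0 + ⅘ = ⅘ ≈ 0.80000)
v(3, 7) + (3 + o)²*f = (3 + 7) + (3 + ⅘)²*17 = 10 + (19/5)²*17 = 10 + (361/25)*17 = 10 + 6137/25 = 6387/25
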